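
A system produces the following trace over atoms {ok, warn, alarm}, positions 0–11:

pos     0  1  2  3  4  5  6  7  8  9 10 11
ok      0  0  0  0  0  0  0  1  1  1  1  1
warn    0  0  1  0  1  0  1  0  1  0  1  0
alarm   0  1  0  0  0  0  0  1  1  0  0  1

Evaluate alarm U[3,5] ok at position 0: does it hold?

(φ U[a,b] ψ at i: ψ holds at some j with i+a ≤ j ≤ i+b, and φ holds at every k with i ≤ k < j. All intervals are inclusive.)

Need some j in [3,5] with ok, and alarm at every k in [0,j-1].
  j=3: ok false.
  j=4: ok false.
  j=5: ok false.
No j in the window works → until fails.

No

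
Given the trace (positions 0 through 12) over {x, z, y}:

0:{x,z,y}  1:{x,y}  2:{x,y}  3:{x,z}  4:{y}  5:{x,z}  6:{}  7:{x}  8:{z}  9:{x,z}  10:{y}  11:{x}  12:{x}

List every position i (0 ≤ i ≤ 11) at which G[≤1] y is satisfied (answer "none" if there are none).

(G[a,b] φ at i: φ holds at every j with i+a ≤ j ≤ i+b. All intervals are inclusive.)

Evaluate at each i in [0,11]:
  i=0: ✓ (all of [0,1])
  i=1: ✓ (all of [1,2])
  i=2: ✗ (fails at j=3)
  i=3: ✗ (fails at j=3)
  i=4: ✗ (fails at j=5)
  i=5: ✗ (fails at j=5)
  i=6: ✗ (fails at j=6)
  i=7: ✗ (fails at j=7)
  i=8: ✗ (fails at j=8)
  i=9: ✗ (fails at j=9)
  i=10: ✗ (fails at j=11)
  i=11: ✗ (fails at j=11)

0, 1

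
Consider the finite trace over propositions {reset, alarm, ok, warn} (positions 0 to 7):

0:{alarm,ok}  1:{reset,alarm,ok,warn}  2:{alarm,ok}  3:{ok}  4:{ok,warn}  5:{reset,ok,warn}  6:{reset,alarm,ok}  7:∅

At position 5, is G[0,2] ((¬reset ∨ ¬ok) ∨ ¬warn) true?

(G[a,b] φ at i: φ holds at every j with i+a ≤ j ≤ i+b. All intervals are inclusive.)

Check ((¬reset ∨ ¬ok) ∨ ¬warn) at every j in [5,7]:
  j=5: false
  j=6: true
  j=7: true
Fails at j=5 → formula fails.

Does not hold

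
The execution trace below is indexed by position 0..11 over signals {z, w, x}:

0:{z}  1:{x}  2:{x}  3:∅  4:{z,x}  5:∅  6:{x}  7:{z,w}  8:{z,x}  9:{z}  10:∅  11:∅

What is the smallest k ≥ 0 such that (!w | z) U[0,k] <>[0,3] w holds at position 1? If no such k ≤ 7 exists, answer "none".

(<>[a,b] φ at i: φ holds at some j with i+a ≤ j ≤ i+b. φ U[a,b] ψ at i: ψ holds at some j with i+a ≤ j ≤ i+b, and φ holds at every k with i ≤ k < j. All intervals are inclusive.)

Need earliest j ≥ 1 with <>[0,3] w, and (!w | z) at every k in [1,j-1].
  j=1: rhs fails.
  j=2: rhs fails.
  j=3: rhs fails.
  j=4: rhs holds; lhs holds on [1,3]. k = 3.

3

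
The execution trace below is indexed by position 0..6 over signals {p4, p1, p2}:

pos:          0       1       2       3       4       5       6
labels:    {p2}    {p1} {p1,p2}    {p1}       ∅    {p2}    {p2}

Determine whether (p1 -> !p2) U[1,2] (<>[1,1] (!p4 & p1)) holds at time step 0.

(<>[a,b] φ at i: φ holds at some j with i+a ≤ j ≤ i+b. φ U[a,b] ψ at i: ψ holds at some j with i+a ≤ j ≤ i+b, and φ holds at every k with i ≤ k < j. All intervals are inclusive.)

True

Need some j in [1,2] with <>[1,1] (!p4 & p1), and (p1 -> !p2) at every k in [0,j-1].
  j=1: <>[1,1] (!p4 & p1) holds; (p1 -> !p2) holds at every k in [0,0] → satisfied.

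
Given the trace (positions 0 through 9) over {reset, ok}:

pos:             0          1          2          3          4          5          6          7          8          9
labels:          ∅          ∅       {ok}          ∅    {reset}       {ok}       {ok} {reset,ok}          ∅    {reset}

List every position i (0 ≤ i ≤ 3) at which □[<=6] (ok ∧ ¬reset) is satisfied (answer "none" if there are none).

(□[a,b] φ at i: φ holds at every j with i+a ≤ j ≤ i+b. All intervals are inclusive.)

Evaluate at each i in [0,3]:
  i=0: ✗ (fails at j=0)
  i=1: ✗ (fails at j=1)
  i=2: ✗ (fails at j=3)
  i=3: ✗ (fails at j=3)

none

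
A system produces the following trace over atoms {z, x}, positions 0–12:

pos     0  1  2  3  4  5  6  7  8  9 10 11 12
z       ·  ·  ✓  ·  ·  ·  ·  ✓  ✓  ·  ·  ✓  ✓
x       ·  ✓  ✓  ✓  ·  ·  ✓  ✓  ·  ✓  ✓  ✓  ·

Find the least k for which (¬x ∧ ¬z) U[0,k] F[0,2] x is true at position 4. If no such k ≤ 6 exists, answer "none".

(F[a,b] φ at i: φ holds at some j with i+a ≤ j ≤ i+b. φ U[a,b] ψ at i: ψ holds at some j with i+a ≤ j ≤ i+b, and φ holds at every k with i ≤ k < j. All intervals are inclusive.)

Need earliest j ≥ 4 with F[0,2] x, and (¬x ∧ ¬z) at every k in [4,j-1].
  j=4: rhs holds (empty prefix). k = 0.

0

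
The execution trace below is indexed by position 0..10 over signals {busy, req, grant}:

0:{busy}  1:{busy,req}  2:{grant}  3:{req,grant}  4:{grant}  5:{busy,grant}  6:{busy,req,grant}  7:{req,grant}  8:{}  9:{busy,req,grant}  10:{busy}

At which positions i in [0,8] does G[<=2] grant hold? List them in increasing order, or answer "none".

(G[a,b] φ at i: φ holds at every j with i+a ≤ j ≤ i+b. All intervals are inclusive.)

Evaluate at each i in [0,8]:
  i=0: ✗ (fails at j=0)
  i=1: ✗ (fails at j=1)
  i=2: ✓ (all of [2,4])
  i=3: ✓ (all of [3,5])
  i=4: ✓ (all of [4,6])
  i=5: ✓ (all of [5,7])
  i=6: ✗ (fails at j=8)
  i=7: ✗ (fails at j=8)
  i=8: ✗ (fails at j=8)

2, 3, 4, 5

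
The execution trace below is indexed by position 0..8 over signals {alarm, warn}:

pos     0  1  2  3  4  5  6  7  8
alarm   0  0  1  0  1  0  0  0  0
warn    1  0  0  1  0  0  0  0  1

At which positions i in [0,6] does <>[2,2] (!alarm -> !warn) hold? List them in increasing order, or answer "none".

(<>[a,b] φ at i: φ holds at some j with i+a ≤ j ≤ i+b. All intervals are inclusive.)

0, 2, 3, 4, 5

Evaluate at each i in [0,6]:
  i=0: ✓ (witness j=2)
  i=1: ✗ (none in [3,3])
  i=2: ✓ (witness j=4)
  i=3: ✓ (witness j=5)
  i=4: ✓ (witness j=6)
  i=5: ✓ (witness j=7)
  i=6: ✗ (none in [8,8])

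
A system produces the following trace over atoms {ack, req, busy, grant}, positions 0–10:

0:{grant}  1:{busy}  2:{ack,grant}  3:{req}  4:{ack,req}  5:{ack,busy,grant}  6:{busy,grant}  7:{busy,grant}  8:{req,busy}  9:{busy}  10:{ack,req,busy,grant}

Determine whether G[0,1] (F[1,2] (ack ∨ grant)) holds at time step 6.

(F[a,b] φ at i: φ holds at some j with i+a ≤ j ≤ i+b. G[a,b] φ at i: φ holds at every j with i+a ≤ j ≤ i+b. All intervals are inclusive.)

Check F[1,2] (ack ∨ grant) at every j in [6,7]:
  j=6: holds (witness at 7)
  j=7: fails (none in [8,9])
Fails at j=7 → formula fails.

No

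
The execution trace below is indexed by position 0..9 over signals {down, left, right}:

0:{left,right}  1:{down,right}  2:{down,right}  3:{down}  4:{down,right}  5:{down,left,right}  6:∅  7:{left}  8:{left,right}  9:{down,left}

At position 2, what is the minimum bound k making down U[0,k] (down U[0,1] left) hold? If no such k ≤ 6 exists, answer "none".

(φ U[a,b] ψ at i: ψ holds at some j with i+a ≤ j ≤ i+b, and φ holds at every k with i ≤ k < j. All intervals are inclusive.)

Need earliest j ≥ 2 with (down U[0,1] left), and down at every k in [2,j-1].
  j=2: rhs fails.
  j=3: rhs fails.
  j=4: rhs holds; lhs holds on [2,3]. k = 2.

2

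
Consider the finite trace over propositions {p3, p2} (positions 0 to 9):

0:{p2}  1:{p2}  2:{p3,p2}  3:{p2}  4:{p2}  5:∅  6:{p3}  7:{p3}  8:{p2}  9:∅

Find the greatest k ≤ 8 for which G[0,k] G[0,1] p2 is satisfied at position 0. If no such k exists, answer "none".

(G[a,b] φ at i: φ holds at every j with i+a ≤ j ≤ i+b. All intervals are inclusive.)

G[0,1] p2 must hold from j=0 onward; find where it first fails.
  j=0: holds
  j=1: holds
  j=2: holds
  j=3: holds
  j=4: fails
Holds on [0,3], so largest k = 3.

3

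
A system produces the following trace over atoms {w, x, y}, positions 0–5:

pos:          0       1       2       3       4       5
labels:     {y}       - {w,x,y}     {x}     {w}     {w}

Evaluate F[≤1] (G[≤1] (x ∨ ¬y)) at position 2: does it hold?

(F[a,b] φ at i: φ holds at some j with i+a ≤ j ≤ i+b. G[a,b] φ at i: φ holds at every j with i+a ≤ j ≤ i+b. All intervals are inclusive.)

True

Check G[≤1] (x ∨ ¬y) at each j in [2,3]:
  j=2: holds on [2,3]
  j=3: holds on [3,4]
Found at j=2 → formula holds.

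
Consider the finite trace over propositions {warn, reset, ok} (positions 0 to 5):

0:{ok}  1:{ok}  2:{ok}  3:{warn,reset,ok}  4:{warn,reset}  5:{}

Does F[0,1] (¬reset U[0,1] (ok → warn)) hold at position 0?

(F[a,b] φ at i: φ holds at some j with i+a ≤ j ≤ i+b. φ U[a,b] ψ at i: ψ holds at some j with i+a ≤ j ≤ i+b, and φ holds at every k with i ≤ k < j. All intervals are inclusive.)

No

Check (¬reset U[0,1] (ok → warn)) at each j in [0,1]:
  j=0: fails
  j=1: fails
No position in the window satisfies it → formula fails.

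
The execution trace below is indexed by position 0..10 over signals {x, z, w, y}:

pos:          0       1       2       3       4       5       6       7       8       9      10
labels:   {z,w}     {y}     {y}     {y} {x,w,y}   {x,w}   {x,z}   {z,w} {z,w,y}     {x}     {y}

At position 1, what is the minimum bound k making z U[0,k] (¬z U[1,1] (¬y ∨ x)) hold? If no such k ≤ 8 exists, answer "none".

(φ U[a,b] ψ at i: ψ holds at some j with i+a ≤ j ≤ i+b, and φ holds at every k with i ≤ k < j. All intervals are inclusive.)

Need earliest j ≥ 1 with (¬z U[1,1] (¬y ∨ x)), and z at every k in [1,j-1].
  j=1: rhs fails.
  j=2: rhs fails.
  j=3: rhs holds but lhs fails at k=1.
  j=4: rhs holds but lhs fails at k=1.
  j=5: rhs holds but lhs fails at k=1.
  j=6: rhs fails.
  j=7: rhs fails.
  j=8: rhs fails.
  j=9: rhs fails.
No witness within the range → none.

none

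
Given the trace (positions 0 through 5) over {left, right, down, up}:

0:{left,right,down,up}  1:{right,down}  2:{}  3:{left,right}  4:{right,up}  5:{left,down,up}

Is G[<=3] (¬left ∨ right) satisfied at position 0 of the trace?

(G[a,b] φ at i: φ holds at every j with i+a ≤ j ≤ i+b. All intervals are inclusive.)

Check (¬left ∨ right) at every j in [0,3]:
  j=0: true
  j=1: true
  j=2: true
  j=3: true
All positions satisfy it → formula holds.

Holds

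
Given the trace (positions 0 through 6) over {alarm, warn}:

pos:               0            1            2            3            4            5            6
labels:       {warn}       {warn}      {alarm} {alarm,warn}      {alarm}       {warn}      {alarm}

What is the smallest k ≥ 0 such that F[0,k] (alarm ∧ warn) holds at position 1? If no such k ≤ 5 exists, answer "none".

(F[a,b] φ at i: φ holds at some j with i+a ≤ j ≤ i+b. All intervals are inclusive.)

2

Scan j = 1,2,… for (alarm ∧ warn):
  j=1: fails
  j=2: fails
  j=3: holds
First hit at j=3, so smallest k = 3-1 = 2.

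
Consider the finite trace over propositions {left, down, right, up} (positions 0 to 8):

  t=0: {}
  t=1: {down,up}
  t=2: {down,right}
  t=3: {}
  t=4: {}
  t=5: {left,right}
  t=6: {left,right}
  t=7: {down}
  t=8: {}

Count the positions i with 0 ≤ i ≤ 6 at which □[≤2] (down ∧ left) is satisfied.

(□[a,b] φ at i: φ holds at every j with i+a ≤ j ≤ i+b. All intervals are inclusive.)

Evaluate at each i in [0,6]:
  i=0: ✗ (fails at j=0)
  i=1: ✗ (fails at j=1)
  i=2: ✗ (fails at j=2)
  i=3: ✗ (fails at j=3)
  i=4: ✗ (fails at j=4)
  i=5: ✗ (fails at j=5)
  i=6: ✗ (fails at j=6)
Positions where it holds: {} → 0.

0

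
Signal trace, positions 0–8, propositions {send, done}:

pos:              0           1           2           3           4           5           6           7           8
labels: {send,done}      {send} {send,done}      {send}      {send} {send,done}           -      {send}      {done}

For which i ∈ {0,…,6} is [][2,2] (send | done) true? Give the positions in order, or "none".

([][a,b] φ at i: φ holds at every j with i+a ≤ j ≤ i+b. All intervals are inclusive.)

0, 1, 2, 3, 5, 6

Evaluate at each i in [0,6]:
  i=0: ✓ (all of [2,2])
  i=1: ✓ (all of [3,3])
  i=2: ✓ (all of [4,4])
  i=3: ✓ (all of [5,5])
  i=4: ✗ (fails at j=6)
  i=5: ✓ (all of [7,7])
  i=6: ✓ (all of [8,8])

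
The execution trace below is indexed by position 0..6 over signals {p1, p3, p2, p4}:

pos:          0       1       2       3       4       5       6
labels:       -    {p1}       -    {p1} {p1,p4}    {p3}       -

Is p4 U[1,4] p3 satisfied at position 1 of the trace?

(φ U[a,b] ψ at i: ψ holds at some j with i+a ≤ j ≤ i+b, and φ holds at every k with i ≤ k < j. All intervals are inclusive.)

No

Need some j in [2,5] with p3, and p4 at every k in [1,j-1].
  j=2: p3 false.
  j=3: p3 false.
  j=4: p3 false.
  j=5: p3 holds, but p4 fails at k=1 → not this j.
No j in the window works → until fails.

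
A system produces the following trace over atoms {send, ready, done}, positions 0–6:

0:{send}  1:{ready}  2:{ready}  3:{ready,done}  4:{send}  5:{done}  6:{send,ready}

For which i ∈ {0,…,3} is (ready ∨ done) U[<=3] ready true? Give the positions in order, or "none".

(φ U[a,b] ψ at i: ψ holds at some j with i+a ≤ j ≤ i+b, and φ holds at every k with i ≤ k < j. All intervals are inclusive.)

Evaluate at each i in [0,3]:
  i=0: ✗ (lhs fails at k=0 before rhs at j=1)
  i=1: ✓ (rhs at j=1)
  i=2: ✓ (rhs at j=2)
  i=3: ✓ (rhs at j=3)

1, 2, 3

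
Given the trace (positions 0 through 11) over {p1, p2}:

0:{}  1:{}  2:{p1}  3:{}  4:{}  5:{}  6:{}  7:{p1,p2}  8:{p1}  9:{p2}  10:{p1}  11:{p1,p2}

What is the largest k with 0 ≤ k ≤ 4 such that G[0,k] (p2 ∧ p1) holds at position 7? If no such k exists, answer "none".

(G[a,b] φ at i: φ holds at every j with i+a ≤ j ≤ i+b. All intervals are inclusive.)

0

(p2 ∧ p1) must hold from j=7 onward; find where it first fails.
  j=7: holds
  j=8: fails
Holds on [7,7], so largest k = 0.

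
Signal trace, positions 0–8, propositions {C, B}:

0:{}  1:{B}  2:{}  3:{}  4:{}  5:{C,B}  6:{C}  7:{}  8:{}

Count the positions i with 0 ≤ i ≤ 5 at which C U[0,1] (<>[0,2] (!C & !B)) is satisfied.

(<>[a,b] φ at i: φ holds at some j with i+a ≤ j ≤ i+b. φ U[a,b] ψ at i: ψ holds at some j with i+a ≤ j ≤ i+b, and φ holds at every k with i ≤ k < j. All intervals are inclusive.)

Evaluate at each i in [0,5]:
  i=0: ✓ (rhs at j=0)
  i=1: ✓ (rhs at j=1)
  i=2: ✓ (rhs at j=2)
  i=3: ✓ (rhs at j=3)
  i=4: ✓ (rhs at j=4)
  i=5: ✓ (rhs at j=5)
Positions where it holds: {0, 1, 2, 3, 4, 5} → 6.

6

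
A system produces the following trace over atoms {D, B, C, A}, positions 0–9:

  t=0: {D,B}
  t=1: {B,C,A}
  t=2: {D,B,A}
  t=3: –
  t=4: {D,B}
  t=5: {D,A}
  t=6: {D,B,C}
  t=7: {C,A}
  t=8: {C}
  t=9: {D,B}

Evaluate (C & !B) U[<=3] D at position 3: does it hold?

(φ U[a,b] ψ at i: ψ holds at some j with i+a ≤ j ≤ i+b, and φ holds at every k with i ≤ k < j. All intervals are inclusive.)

Need some j in [3,6] with D, and (C & !B) at every k in [3,j-1].
  j=3: D false.
  j=4: D holds, but (C & !B) fails at k=3 → not this j.
  j=5: D holds, but (C & !B) fails at k=3 → not this j.
  j=6: D holds, but (C & !B) fails at k=3 → not this j.
No j in the window works → until fails.

Does not hold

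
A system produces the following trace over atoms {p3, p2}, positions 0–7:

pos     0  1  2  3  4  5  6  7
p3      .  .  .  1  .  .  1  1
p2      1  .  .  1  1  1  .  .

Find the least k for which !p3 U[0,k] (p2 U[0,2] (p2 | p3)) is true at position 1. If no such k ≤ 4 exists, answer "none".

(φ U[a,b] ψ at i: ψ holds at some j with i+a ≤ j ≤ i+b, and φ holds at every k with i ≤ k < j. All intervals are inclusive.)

2

Need earliest j ≥ 1 with (p2 U[0,2] (p2 | p3)), and !p3 at every k in [1,j-1].
  j=1: rhs fails.
  j=2: rhs fails.
  j=3: rhs holds; lhs holds on [1,2]. k = 2.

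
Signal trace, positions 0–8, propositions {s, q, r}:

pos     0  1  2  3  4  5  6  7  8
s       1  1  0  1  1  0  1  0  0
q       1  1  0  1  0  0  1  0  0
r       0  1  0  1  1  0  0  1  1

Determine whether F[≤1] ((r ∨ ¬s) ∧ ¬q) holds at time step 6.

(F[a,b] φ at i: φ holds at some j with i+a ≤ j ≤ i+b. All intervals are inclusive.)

Check ((r ∨ ¬s) ∧ ¬q) at each j in [6,7]:
  j=6: false
  j=7: true
Found at j=7 → formula holds.

Yes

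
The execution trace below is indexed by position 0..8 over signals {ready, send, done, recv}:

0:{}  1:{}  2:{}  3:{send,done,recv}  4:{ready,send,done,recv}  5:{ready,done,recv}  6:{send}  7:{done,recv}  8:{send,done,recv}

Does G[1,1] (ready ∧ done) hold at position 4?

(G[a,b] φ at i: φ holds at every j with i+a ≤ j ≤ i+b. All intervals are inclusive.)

True

Check (ready ∧ done) at every j in [5,5]:
  j=5: true
All positions satisfy it → formula holds.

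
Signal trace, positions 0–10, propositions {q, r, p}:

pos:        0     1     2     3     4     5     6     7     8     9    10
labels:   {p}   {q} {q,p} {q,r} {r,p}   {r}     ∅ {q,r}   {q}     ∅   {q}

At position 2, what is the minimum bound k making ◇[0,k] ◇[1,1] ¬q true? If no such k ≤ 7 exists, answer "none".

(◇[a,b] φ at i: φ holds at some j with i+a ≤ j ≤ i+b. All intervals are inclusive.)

1

Scan j = 2,3,… for ◇[1,1] ¬q:
  j=2: fails
  j=3: holds
First hit at j=3, so smallest k = 3-2 = 1.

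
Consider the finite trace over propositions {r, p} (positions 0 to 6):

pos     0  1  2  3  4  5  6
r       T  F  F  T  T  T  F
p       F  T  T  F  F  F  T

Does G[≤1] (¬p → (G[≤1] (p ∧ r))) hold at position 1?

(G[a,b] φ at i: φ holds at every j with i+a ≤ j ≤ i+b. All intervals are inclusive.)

Check (¬p → (G[≤1] (p ∧ r))) at every j in [1,2]:
  j=1: antecedent false → ✓
  j=2: antecedent false → ✓
All positions satisfy it → formula holds.

Yes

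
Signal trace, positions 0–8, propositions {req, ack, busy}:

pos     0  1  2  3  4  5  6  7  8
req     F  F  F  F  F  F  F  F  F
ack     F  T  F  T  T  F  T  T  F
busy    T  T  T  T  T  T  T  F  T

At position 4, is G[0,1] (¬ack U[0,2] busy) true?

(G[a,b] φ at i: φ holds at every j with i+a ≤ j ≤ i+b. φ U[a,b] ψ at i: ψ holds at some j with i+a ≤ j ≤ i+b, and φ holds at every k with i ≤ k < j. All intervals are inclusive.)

True

Check (¬ack U[0,2] busy) at every j in [4,5]:
  j=4: holds
  j=5: holds
All positions satisfy it → formula holds.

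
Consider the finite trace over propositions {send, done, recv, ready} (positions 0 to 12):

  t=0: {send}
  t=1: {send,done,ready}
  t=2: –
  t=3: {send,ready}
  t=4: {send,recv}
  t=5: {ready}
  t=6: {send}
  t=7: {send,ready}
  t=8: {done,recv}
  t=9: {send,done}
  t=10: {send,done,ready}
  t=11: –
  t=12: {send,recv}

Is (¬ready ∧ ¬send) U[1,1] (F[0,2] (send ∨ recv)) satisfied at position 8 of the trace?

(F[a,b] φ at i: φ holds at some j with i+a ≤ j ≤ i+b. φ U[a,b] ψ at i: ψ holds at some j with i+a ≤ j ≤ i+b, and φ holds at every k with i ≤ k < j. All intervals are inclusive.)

True

Need some j in [9,9] with F[0,2] (send ∨ recv), and (¬ready ∧ ¬send) at every k in [8,j-1].
  j=9: F[0,2] (send ∨ recv) holds; (¬ready ∧ ¬send) holds at every k in [8,8] → satisfied.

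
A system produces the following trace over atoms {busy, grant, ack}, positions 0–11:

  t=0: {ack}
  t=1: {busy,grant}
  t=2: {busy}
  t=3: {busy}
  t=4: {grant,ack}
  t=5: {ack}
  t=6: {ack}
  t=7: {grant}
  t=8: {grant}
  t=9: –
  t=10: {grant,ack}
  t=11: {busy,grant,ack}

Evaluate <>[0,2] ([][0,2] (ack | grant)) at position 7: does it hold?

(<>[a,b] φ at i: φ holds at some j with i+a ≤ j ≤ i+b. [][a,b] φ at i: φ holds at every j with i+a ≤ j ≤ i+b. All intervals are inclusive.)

Check [][0,2] (ack | grant) at each j in [7,9]:
  j=7: fails at 9
  j=8: fails at 9
  j=9: fails at 9
No position in the window satisfies it → formula fails.

Does not hold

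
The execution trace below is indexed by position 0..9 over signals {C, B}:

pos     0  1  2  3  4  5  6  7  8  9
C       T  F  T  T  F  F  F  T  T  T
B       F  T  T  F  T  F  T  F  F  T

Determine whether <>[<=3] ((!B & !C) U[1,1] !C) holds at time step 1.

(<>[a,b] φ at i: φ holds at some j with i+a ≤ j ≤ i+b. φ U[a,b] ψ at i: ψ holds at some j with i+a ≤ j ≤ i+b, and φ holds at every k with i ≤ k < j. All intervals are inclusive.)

False

Check ((!B & !C) U[1,1] !C) at each j in [1,4]:
  j=1: fails
  j=2: fails
  j=3: fails
  j=4: fails
No position in the window satisfies it → formula fails.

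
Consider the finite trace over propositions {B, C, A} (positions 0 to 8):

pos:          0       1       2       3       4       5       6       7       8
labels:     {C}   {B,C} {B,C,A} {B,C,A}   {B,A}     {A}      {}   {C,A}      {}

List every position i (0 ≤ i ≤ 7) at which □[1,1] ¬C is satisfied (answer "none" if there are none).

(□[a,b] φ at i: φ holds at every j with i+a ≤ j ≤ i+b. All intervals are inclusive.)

Evaluate at each i in [0,7]:
  i=0: ✗ (fails at j=1)
  i=1: ✗ (fails at j=2)
  i=2: ✗ (fails at j=3)
  i=3: ✓ (all of [4,4])
  i=4: ✓ (all of [5,5])
  i=5: ✓ (all of [6,6])
  i=6: ✗ (fails at j=7)
  i=7: ✓ (all of [8,8])

3, 4, 5, 7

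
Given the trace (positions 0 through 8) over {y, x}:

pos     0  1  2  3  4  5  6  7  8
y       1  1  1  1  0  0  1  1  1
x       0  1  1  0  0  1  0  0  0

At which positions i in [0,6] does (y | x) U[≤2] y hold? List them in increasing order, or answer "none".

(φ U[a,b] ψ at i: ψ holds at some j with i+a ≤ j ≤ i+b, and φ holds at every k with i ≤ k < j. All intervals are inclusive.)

Evaluate at each i in [0,6]:
  i=0: ✓ (rhs at j=0)
  i=1: ✓ (rhs at j=1)
  i=2: ✓ (rhs at j=2)
  i=3: ✓ (rhs at j=3)
  i=4: ✗ (lhs fails at k=4 before rhs at j=6)
  i=5: ✓ (rhs at j=6; lhs holds on [5,5])
  i=6: ✓ (rhs at j=6)

0, 1, 2, 3, 5, 6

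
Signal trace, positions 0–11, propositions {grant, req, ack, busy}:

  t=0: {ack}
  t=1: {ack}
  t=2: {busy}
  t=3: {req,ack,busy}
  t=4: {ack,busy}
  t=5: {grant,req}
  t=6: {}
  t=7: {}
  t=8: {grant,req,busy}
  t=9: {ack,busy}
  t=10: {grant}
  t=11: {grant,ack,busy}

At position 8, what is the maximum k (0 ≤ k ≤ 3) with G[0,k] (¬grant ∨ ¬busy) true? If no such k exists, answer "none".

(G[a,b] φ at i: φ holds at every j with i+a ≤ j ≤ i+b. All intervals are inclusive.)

(¬grant ∨ ¬busy) must hold from j=8 onward; find where it first fails.
  j=8: fails → no k works.

none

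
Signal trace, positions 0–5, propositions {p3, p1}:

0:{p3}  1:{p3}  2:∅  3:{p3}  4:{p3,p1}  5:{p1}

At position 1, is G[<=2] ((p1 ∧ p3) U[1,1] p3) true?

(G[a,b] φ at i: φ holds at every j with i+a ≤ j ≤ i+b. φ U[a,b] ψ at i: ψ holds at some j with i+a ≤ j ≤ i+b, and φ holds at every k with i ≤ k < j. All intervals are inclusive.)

Check ((p1 ∧ p3) U[1,1] p3) at every j in [1,3]:
  j=1: fails
  j=2: fails
  j=3: fails
Fails at j=1 → formula fails.

No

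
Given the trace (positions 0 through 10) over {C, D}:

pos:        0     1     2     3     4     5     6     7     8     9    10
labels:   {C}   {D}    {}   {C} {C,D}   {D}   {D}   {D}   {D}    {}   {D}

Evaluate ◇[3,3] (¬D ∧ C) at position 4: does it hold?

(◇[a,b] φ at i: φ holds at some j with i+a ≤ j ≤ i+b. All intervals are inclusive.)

Check (¬D ∧ C) at each j in [7,7]:
  j=7: false
No position in the window satisfies it → formula fails.

False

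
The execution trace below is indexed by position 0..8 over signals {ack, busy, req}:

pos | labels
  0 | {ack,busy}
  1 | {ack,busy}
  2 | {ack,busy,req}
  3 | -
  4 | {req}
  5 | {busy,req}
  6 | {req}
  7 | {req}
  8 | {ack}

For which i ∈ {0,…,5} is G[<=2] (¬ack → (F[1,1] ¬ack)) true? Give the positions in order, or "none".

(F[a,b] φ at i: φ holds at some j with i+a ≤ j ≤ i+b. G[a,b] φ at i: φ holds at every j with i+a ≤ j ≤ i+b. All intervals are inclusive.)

0, 1, 2, 3, 4

Evaluate at each i in [0,5]:
  i=0: ✓ (all of [0,2])
  i=1: ✓ (all of [1,3])
  i=2: ✓ (all of [2,4])
  i=3: ✓ (all of [3,5])
  i=4: ✓ (all of [4,6])
  i=5: ✗ (fails at j=7)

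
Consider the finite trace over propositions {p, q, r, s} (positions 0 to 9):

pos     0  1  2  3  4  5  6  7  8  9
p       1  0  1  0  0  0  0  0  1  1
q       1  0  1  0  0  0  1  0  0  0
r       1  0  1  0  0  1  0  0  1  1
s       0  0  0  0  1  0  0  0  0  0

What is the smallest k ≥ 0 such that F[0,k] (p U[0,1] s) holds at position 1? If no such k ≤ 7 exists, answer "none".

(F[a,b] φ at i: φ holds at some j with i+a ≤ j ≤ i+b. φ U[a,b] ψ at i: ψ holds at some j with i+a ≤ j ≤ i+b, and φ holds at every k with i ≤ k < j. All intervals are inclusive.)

3

Scan j = 1,2,… for (p U[0,1] s):
  j=1: fails
  j=2: fails
  j=3: fails
  j=4: holds
First hit at j=4, so smallest k = 4-1 = 3.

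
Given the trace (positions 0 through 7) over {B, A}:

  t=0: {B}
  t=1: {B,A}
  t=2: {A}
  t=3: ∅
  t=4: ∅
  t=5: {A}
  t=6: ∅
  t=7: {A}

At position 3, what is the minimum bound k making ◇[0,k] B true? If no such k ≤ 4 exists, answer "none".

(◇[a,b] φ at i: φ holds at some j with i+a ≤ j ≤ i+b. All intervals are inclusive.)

none

Scan j = 3,4,… for B:
  j=3: fails
  j=4: fails
  j=5: fails
  j=6: fails
  j=7: fails
No j in [3,7] satisfies it → none.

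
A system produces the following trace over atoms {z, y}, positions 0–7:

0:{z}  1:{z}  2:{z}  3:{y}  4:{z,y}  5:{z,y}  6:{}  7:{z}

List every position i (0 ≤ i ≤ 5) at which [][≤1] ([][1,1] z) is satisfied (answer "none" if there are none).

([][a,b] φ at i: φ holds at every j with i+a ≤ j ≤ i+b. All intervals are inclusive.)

Evaluate at each i in [0,5]:
  i=0: ✓ (all of [0,1])
  i=1: ✗ (fails at j=2)
  i=2: ✗ (fails at j=2)
  i=3: ✓ (all of [3,4])
  i=4: ✗ (fails at j=5)
  i=5: ✗ (fails at j=5)

0, 3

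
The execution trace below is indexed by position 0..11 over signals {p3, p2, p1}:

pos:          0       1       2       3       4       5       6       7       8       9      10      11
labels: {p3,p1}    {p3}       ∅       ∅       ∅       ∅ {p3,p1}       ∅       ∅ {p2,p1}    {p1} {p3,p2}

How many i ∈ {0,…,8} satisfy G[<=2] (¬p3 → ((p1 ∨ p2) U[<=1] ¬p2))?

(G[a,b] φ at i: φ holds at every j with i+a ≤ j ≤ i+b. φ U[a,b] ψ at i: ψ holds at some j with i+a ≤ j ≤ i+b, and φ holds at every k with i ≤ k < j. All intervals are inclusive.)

Evaluate at each i in [0,8]:
  i=0: ✓ (all of [0,2])
  i=1: ✓ (all of [1,3])
  i=2: ✓ (all of [2,4])
  i=3: ✓ (all of [3,5])
  i=4: ✓ (all of [4,6])
  i=5: ✓ (all of [5,7])
  i=6: ✓ (all of [6,8])
  i=7: ✓ (all of [7,9])
  i=8: ✓ (all of [8,10])
Positions where it holds: {0, 1, 2, 3, 4, 5, 6, 7, 8} → 9.

9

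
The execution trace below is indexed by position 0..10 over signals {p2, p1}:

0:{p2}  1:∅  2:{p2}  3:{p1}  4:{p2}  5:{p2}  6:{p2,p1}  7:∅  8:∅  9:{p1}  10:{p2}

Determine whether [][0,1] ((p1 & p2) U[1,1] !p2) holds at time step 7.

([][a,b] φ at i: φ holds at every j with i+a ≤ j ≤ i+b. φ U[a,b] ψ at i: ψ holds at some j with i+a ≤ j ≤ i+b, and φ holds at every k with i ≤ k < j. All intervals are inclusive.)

No

Check ((p1 & p2) U[1,1] !p2) at every j in [7,8]:
  j=7: fails
  j=8: fails
Fails at j=7 → formula fails.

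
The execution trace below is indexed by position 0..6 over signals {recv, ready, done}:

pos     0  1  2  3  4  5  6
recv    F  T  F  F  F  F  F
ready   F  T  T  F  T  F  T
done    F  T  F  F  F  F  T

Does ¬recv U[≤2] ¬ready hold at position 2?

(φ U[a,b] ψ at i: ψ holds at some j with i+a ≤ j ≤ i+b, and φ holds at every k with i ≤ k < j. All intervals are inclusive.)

Yes

Need some j in [2,4] with ¬ready, and ¬recv at every k in [2,j-1].
  j=2: ¬ready false.
  j=3: ¬ready holds; ¬recv holds at every k in [2,2] → satisfied.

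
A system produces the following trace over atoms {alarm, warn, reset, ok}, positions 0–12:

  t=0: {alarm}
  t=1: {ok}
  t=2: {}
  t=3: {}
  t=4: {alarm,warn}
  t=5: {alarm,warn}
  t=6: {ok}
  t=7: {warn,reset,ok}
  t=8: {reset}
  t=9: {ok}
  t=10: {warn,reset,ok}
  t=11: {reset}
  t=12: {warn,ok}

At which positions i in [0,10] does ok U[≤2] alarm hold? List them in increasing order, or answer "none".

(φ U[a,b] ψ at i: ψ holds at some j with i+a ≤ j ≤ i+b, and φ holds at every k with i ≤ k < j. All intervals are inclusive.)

Evaluate at each i in [0,10]:
  i=0: ✓ (rhs at j=0)
  i=1: ✗ (no rhs in [1,3])
  i=2: ✗ (lhs fails at k=2 before rhs at j=4)
  i=3: ✗ (lhs fails at k=3 before rhs at j=4)
  i=4: ✓ (rhs at j=4)
  i=5: ✓ (rhs at j=5)
  i=6: ✗ (no rhs in [6,8])
  i=7: ✗ (no rhs in [7,9])
  i=8: ✗ (no rhs in [8,10])
  i=9: ✗ (no rhs in [9,11])
  i=10: ✗ (no rhs in [10,12])

0, 4, 5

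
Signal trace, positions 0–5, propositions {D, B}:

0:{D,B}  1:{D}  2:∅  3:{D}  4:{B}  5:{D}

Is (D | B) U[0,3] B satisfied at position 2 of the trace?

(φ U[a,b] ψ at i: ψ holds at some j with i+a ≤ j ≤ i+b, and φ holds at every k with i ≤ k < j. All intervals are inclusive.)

Need some j in [2,5] with B, and (D | B) at every k in [2,j-1].
  j=2: B false.
  j=3: B false.
  j=4: B holds, but (D | B) fails at k=2 → not this j.
  j=5: B false.
No j in the window works → until fails.

False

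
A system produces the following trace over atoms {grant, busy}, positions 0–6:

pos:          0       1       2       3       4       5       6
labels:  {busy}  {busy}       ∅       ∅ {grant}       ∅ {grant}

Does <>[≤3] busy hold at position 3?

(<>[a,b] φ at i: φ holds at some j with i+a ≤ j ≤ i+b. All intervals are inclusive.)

Check busy at each j in [3,6]:
  j=3: false
  j=4: false
  j=5: false
  j=6: false
No position in the window satisfies it → formula fails.

No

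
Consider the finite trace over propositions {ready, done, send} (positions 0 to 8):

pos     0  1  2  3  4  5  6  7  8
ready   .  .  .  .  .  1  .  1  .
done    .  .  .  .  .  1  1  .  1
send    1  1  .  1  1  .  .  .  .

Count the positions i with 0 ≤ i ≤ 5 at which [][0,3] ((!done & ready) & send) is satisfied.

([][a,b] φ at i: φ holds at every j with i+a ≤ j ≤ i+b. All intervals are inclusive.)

Evaluate at each i in [0,5]:
  i=0: ✗ (fails at j=0)
  i=1: ✗ (fails at j=1)
  i=2: ✗ (fails at j=2)
  i=3: ✗ (fails at j=3)
  i=4: ✗ (fails at j=4)
  i=5: ✗ (fails at j=5)
Positions where it holds: {} → 0.

0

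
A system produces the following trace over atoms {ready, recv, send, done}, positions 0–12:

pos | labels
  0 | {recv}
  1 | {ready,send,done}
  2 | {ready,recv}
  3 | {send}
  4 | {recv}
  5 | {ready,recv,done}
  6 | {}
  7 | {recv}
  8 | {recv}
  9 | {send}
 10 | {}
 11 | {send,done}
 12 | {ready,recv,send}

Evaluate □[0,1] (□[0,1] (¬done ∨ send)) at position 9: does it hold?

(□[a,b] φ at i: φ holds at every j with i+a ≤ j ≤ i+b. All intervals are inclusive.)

Check □[0,1] (¬done ∨ send) at every j in [9,10]:
  j=9: holds on [9,10]
  j=10: holds on [10,11]
All positions satisfy it → formula holds.

Yes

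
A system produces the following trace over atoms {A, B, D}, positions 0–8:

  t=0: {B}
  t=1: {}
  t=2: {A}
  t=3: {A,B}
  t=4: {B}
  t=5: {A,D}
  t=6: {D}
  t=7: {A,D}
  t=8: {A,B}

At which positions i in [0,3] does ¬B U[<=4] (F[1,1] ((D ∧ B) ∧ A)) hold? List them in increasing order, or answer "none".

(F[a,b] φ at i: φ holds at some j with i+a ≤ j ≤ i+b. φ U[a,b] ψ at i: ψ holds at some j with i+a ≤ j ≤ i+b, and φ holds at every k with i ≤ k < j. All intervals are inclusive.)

none

Evaluate at each i in [0,3]:
  i=0: ✗ (no rhs in [0,4])
  i=1: ✗ (no rhs in [1,5])
  i=2: ✗ (no rhs in [2,6])
  i=3: ✗ (no rhs in [3,7])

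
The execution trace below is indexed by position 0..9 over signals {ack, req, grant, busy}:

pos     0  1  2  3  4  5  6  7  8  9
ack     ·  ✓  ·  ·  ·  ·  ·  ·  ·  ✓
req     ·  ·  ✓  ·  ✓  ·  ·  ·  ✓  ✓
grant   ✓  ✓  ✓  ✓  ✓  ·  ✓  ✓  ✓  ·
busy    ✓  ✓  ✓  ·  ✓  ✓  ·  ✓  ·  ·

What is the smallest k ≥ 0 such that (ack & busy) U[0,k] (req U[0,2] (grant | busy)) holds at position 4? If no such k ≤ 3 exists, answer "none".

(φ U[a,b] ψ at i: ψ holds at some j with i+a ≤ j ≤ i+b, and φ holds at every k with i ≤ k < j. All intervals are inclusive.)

Need earliest j ≥ 4 with (req U[0,2] (grant | busy)), and (ack & busy) at every k in [4,j-1].
  j=4: rhs holds (empty prefix). k = 0.

0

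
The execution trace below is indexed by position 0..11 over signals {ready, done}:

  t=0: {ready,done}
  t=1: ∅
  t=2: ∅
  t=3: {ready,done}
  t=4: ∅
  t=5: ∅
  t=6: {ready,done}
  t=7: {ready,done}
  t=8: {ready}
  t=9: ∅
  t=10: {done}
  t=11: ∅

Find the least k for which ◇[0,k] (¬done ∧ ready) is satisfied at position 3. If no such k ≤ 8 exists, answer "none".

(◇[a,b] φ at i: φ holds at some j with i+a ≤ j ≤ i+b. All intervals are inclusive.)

Scan j = 3,4,… for (¬done ∧ ready):
  j=3: fails
  j=4: fails
  j=5: fails
  j=6: fails
  j=7: fails
  j=8: holds
First hit at j=8, so smallest k = 8-3 = 5.

5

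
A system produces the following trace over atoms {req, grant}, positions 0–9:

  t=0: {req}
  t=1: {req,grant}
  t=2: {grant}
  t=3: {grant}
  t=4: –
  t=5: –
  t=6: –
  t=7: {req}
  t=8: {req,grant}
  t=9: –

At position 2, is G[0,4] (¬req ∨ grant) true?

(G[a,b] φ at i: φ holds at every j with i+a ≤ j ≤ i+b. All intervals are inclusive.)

True

Check (¬req ∨ grant) at every j in [2,6]:
  j=2: true
  j=3: true
  j=4: true
  j=5: true
  j=6: true
All positions satisfy it → formula holds.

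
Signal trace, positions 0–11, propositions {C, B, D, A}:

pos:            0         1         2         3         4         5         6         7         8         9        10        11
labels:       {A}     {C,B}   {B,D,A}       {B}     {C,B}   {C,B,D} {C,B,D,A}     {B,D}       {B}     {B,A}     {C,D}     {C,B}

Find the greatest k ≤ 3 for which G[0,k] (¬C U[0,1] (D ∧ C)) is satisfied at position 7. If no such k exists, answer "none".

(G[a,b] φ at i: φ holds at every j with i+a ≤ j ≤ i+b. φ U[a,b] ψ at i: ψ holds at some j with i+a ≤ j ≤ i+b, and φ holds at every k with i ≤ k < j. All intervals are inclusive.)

none

(¬C U[0,1] (D ∧ C)) must hold from j=7 onward; find where it first fails.
  j=7: fails → no k works.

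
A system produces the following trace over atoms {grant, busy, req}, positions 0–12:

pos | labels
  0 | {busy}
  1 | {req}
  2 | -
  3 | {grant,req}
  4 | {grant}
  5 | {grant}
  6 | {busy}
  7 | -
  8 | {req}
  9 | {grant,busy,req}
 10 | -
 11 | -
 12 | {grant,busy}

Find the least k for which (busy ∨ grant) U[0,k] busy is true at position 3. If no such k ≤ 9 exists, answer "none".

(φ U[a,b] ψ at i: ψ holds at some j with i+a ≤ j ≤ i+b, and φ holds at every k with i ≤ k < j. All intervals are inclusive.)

3

Need earliest j ≥ 3 with busy, and (busy ∨ grant) at every k in [3,j-1].
  j=3: rhs fails.
  j=4: rhs fails.
  j=5: rhs fails.
  j=6: rhs holds; lhs holds on [3,5]. k = 3.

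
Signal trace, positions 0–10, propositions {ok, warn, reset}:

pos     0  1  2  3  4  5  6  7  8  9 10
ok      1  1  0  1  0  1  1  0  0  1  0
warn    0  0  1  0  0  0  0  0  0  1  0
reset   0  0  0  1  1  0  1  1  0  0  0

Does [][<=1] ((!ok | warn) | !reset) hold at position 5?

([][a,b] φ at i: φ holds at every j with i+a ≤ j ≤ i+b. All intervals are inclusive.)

False

Check ((!ok | warn) | !reset) at every j in [5,6]:
  j=5: true
  j=6: false
Fails at j=6 → formula fails.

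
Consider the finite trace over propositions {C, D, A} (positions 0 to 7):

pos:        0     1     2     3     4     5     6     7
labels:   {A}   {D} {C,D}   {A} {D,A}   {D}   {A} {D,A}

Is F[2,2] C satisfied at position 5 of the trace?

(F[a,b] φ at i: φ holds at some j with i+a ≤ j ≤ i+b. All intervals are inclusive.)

Check C at each j in [7,7]:
  j=7: false
No position in the window satisfies it → formula fails.

No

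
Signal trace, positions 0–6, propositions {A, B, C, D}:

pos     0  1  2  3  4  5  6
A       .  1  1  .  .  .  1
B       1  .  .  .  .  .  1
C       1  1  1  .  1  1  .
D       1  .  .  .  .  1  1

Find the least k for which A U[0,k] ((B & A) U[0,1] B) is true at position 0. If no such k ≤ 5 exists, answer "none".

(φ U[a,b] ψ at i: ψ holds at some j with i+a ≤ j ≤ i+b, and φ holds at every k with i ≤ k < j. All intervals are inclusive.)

0

Need earliest j ≥ 0 with ((B & A) U[0,1] B), and A at every k in [0,j-1].
  j=0: rhs holds (empty prefix). k = 0.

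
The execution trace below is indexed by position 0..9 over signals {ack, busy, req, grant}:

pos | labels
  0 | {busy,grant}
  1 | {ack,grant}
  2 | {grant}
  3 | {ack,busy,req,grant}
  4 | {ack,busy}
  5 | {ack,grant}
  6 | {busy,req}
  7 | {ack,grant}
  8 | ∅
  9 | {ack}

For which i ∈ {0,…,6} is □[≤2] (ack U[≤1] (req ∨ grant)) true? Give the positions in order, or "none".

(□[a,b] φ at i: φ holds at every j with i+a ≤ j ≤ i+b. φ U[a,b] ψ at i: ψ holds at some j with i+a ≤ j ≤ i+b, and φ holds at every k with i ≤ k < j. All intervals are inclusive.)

0, 1, 2, 3, 4, 5

Evaluate at each i in [0,6]:
  i=0: ✓ (all of [0,2])
  i=1: ✓ (all of [1,3])
  i=2: ✓ (all of [2,4])
  i=3: ✓ (all of [3,5])
  i=4: ✓ (all of [4,6])
  i=5: ✓ (all of [5,7])
  i=6: ✗ (fails at j=8)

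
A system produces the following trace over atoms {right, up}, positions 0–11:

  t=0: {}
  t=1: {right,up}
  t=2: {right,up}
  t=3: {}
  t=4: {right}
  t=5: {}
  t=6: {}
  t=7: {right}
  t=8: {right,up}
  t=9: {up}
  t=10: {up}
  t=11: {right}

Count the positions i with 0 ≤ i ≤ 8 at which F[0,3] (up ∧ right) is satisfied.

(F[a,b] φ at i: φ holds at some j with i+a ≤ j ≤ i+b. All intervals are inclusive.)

7

Evaluate at each i in [0,8]:
  i=0: ✓ (witness j=1)
  i=1: ✓ (witness j=1)
  i=2: ✓ (witness j=2)
  i=3: ✗ (none in [3,6])
  i=4: ✗ (none in [4,7])
  i=5: ✓ (witness j=8)
  i=6: ✓ (witness j=8)
  i=7: ✓ (witness j=8)
  i=8: ✓ (witness j=8)
Positions where it holds: {0, 1, 2, 5, 6, 7, 8} → 7.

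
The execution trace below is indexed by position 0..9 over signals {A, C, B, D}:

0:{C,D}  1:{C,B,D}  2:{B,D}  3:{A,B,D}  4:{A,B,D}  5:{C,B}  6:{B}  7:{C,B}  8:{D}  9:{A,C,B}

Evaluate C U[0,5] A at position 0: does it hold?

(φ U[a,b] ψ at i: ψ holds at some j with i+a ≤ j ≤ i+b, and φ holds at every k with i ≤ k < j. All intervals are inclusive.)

Need some j in [0,5] with A, and C at every k in [0,j-1].
  j=0: A false.
  j=1: A false.
  j=2: A false.
  j=3: A holds, but C fails at k=2 → not this j.
  j=4: A holds, but C fails at k=2 → not this j.
  j=5: A false.
No j in the window works → until fails.

Does not hold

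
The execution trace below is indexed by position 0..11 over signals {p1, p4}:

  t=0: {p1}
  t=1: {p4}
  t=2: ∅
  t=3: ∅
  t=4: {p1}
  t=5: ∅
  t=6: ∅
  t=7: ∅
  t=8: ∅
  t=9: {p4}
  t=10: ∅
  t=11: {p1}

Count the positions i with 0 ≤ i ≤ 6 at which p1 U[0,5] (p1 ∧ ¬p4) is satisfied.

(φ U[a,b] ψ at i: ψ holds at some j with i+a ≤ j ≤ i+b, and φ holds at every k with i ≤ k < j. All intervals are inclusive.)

2

Evaluate at each i in [0,6]:
  i=0: ✓ (rhs at j=0)
  i=1: ✗ (lhs fails at k=1 before rhs at j=4)
  i=2: ✗ (lhs fails at k=2 before rhs at j=4)
  i=3: ✗ (lhs fails at k=3 before rhs at j=4)
  i=4: ✓ (rhs at j=4)
  i=5: ✗ (no rhs in [5,10])
  i=6: ✗ (lhs fails at k=6 before rhs at j=11)
Positions where it holds: {0, 4} → 2.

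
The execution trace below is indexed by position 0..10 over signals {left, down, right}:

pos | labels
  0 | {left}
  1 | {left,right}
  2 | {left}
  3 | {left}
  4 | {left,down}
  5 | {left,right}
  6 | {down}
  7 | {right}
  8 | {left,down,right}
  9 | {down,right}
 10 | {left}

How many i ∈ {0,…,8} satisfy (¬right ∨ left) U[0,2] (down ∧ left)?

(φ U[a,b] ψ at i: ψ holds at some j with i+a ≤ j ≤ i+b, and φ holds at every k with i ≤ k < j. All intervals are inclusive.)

Evaluate at each i in [0,8]:
  i=0: ✗ (no rhs in [0,2])
  i=1: ✗ (no rhs in [1,3])
  i=2: ✓ (rhs at j=4; lhs holds on [2,3])
  i=3: ✓ (rhs at j=4; lhs holds on [3,3])
  i=4: ✓ (rhs at j=4)
  i=5: ✗ (no rhs in [5,7])
  i=6: ✗ (lhs fails at k=7 before rhs at j=8)
  i=7: ✗ (lhs fails at k=7 before rhs at j=8)
  i=8: ✓ (rhs at j=8)
Positions where it holds: {2, 3, 4, 8} → 4.

4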